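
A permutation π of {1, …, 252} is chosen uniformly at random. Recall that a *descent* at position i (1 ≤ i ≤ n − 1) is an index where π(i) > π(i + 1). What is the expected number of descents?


Write X = Σ X_I over i = 1, …, 251, with X_I the indicator of one descent.
There are 251 indicators.
For each fixed i, the pair (π(i), π(i+1)) is a uniformly random ordered pair of distinct values from {1, …, 252}; by symmetry P[π(i) > π(i+1)] = 1/2.
By linearity: E[X] = 251 · (1/2) = (252 − 1) · (1/2) = 251/2 ≈ 125.5000.

E[X] = 251/2 = 125.5000.


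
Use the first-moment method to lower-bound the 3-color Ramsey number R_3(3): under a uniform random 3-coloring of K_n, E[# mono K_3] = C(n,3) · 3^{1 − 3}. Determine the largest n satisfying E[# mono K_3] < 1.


We need C(n, 3) · 3^{1 − 3} < 1, i.e. C(n, 3) < 3^{3 − 1} = 9.
Check values of n near the boundary:
  n = 3: C(3, 3) = 1; 1 < 9? YES
  n = 4: C(4, 3) = 4; 4 < 9? YES
  n = 5: C(5, 3) = 10; 10 < 9? NO
The largest n with C(n, 3) < 9 is n = 4 (where E[X] = 4/9 ≈ 0.444444). Hence R_3(3) > 4, i.e. R_3(3) ≥ 5.

Largest n = 4; hence R_3(3) > 4.


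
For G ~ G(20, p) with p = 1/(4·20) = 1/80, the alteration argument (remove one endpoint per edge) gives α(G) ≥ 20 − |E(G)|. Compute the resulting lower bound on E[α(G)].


E[|E(G)|] = C(20, 2)·p = 190 · (1/80) = 19/8.
E[α(G)] ≥ n − E[|E(G)|] = 20 − 19/8 = 141/8.
Numerically: ≈ 17.625.
(This is only a lower bound; the true E[α(G)] may be larger.)

E[α(G)] ≥ 141/8 ≈ 17.625.


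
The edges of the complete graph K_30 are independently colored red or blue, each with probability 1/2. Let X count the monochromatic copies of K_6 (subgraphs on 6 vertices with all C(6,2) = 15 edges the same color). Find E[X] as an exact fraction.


Let X = Σ_S X_S over the C(30, 6) = 593775 subsets S of size 6, where X_S = 1 if the K_6 on S is monochromatic.
For a fixed S, the K_6 on S has C(6, 2) = 15 edges. P[all 15 edges red] = (1/2)^15, and likewise for blue, so P[monochromatic] = 2·(1/2)^15 = 2^{1 − 15} = 1/16384.
Summing: E[X] = C(30, 6) · 2^{1 − 15} = 593775 · 1/16384 = 593775/16384.
Numerically: E[X] ≈ 36.2411.

E[X] = C(30,6)·2^(1−C(6,2)) = 593775/16384 ≈ 36.2411.


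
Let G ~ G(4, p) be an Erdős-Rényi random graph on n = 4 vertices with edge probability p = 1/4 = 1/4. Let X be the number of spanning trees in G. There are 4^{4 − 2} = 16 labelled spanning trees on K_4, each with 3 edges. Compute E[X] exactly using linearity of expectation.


K_4 has 4^{4 − 2} = 16 labelled spanning trees.
For each such spanning tree H, let X_H = 1 if all 3 edges of H are present in G. Then P[X_H = 1] = p^{3} = (1/4)^{3} = 1/64.
Summing the indicators: E[X] = Σ_H E[X_H] = 16 · p^{3} = 16 · 1/64 = 1/4.
Numerically: E[X] ≈ 0.25.

E[X] = 16 · (1/4)^{3} = 1/4 ≈ 0.25.


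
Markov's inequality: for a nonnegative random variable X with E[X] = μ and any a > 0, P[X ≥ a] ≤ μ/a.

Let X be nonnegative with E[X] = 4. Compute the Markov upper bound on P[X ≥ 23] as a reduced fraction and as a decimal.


μ = E[X] = 4, a = 23.
Markov: P[X ≥ 23] ≤ μ/a = (4)/23 = 4/23.
Numerically: ≈ 0.174.
(Since a = 23 > μ = 4.000, the bound 4/23 is < 1 and informative.)

P[X ≥ 23] ≤ 4/23 ≈ 0.174.


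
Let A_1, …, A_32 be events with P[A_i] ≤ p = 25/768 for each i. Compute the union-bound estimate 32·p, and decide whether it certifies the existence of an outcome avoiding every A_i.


Union bound: P[∪_{i=1}^{32} A_i] ≤ Σ_i P[A_i] ≤ 32·p = 32·(25/768) = 25/24.
Numerically: 25/24 ≈ 1.04167.
Is 25/24 < 1? NO.
Since the bound 25/24 is ≥ 1, the union bound is uninformative here; it does NOT by itself certify existence.

32·p = 25/24 ≈ 1.04167; existence NOT certified by the union bound.


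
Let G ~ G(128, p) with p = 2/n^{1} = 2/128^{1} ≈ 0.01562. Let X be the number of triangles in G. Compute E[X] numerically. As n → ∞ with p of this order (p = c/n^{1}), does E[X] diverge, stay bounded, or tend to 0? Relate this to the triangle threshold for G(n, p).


Number of potential triangles: C(128, 3) = 341376.
Each occurs with probability p³ ≈ (0.01562)³ ≈ 3.814697e-06.
By linearity: E[X] = C(128, 3)·p³ ≈ 341376 · 3.814697e-06 ≈ 1.3022.
Here α = 1, so p = 2/n is exactly at the triangle threshold p ~ 1/n. Asymptotically E[X] → c³/6 = 2³/6 = 4/3 ≈ 1.3333, a bounded constant. In this regime the triangle count is asymptotically Poisson(c³/6).

E[X] ≈ 1.3022; in regime p = Θ(1/n^{1}) E[X] stays bounded (at the triangle threshold p ~ 1/n).


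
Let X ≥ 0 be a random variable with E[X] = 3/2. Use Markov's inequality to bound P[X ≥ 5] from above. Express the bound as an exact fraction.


μ = E[X] = 3/2, a = 5.
Markov: P[X ≥ 5] ≤ μ/a = (3/2)/5 = 3/10.
Numerically: ≈ 0.300000.
(Since a = 5 > μ = 1.500000, the bound 3/10 is < 1 and informative.)

P[X ≥ 5] ≤ 3/10 ≈ 0.300000.


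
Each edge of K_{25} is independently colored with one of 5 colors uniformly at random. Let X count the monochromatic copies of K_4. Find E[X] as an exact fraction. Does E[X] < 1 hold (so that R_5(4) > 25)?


E[X] = C(25, 4) · 5^{1 − 6} = 12650 · 5^{−5} = 12650/3125.
As a reduced fraction: E[X] = 506/125 ≈ 4.0480000.
Is E[X] < 1? NO.
Since E[X] ≥ 1, the first-moment bound is inconclusive at n = 25; it does NOT by itself certify R_5(4) > 25.

E[X] = 506/125 ≈ 4.0480000; E[X] ≥ 1; first-moment method inconclusive here.


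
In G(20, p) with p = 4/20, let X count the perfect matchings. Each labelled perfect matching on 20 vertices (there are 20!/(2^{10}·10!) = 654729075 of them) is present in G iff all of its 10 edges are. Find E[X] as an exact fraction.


K_20 has 20!/(2^{10}·10!) = 654729075 labelled perfect matchings.
For each such perfect matching H, let X_H = 1 if all 10 edges of H are present in G. Then P[X_H = 1] = p^{10} = (1/5)^{10} = 1/9765625.
By linearity of expectation: E[X] = Σ_H E[X_H] = 654729075 · p^{10} = 654729075 · 1/9765625 = 26189163/390625.
Numerically: E[X] ≈ 67.044.

E[X] = 654729075 · (1/5)^{10} = 26189163/390625 ≈ 67.044.


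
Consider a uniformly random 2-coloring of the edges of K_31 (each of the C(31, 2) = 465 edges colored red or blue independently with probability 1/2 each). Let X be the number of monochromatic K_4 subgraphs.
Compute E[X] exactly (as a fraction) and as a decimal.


Let X = Σ_S X_S over the C(31, 4) = 31465 subsets S of size 4, where X_S = 1 if the K_4 on S is monochromatic.
For a fixed S, the K_4 on S has C(4, 2) = 6 edges. P[all 6 edges red] = (1/2)^6, and likewise for blue, so P[monochromatic] = 2·(1/2)^6 = 2^{1 − 6} = 1/32.
By linearity: E[X] = C(31, 4) · 2^{1 − 6} = 31465 · 1/32 = 31465/32.
Numerically: E[X] ≈ 983.28125.

E[X] = C(31,4)·2^(1−C(4,2)) = 31465/32 ≈ 983.28125.


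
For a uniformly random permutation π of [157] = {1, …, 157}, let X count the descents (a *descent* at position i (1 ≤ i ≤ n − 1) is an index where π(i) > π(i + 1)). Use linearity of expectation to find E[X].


Write X = Σ X_I over i = 1, …, 156, with X_I the indicator of one descent.
There are 156 indicators.
For each fixed i, the pair (π(i), π(i+1)) is a uniformly random ordered pair of distinct values from {1, …, 157}; by symmetry P[π(i) > π(i+1)] = 1/2.
By linearity: E[X] = 156 · (1/2) = (157 − 1) · (1/2) = 78 ≈ 78.000.

E[X] = 78 = 78.000.


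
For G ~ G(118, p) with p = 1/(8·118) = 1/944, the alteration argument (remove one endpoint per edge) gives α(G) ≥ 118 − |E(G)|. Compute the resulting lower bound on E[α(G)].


E[|E(G)|] = C(118, 2)·p = 6903 · (1/944) = 117/16.
E[α(G)] ≥ n − E[|E(G)|] = 118 − 117/16 = 1771/16.
Numerically: ≈ 110.688.
(This is only a lower bound; the true E[α(G)] may be larger.)

E[α(G)] ≥ 1771/16 ≈ 110.688.


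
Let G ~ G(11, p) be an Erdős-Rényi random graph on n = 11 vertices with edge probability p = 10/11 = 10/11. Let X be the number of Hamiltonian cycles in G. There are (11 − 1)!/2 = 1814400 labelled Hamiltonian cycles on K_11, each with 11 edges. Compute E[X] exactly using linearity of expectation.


K_11 has (11 − 1)!/2 = 1814400 labelled Hamiltonian cycles.
For each such Hamiltonian cycle H, let X_H = 1 if all 11 edges of H are present in G. Then P[X_H = 1] = p^{11} = (10/11)^{11} = 100000000000/285311670611.
Summing the indicators: E[X] = Σ_H E[X_H] = 1814400 · p^{11} = 1814400 · 100000000000/285311670611 = 181440000000000000/285311670611.
Numerically: E[X] ≈ 635936.

E[X] = 1814400 · (10/11)^{11} = 181440000000000000/285311670611 ≈ 635936.


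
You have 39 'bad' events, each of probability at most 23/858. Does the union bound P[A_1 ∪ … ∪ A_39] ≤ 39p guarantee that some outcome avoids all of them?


Union bound: P[∪_{i=1}^{39} A_i] ≤ Σ_i P[A_i] ≤ 39·p = 39·(23/858) = 23/22.
Numerically: 23/22 ≈ 1.0455.
Is 23/22 < 1? NO.
Since the bound 23/22 is ≥ 1, the union bound is uninformative here; it does NOT by itself certify existence.

39·p = 23/22 ≈ 1.0455; existence NOT certified by the union bound.


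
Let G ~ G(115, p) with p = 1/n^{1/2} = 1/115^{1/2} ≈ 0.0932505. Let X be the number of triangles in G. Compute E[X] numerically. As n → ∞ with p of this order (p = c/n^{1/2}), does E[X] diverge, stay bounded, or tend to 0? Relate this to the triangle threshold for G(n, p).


Number of potential triangles: C(115, 3) = 246905.
Each occurs with probability p³ ≈ (0.0932505)³ ≈ 8.10873746e-04.
By linearity: E[X] = C(115, 3)·p³ ≈ 246905 · 8.10873746e-04 ≈ 200.208782.
Since α = 1/2 < 1, p = c/n^{1/2} ≫ 1/n is above the triangle threshold p ~ 1/n. Asymptotically E[X] ~ (c³/6)·n^{3(1−α)} = (1³/6)·n^{1.5} → ∞; triangles are abundant w.h.p.

E[X] ≈ 200.208782; in regime p = Θ(1/n^{1/2}) E[X] diverges (above the triangle threshold p ~ 1/n).


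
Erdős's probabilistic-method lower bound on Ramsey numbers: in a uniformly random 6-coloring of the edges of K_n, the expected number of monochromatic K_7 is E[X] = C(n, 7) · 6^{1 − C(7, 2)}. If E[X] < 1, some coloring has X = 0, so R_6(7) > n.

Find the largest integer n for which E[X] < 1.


We need C(n, 7) · 6^{1 − 21} < 1, i.e. C(n, 7) < 6^{21 − 1} = 3656158440062976.
Check values of n near the boundary:
  n = 563: C(563, 7) = 3426622515769596; 3426622515769596 < 3656158440062976? YES
  n = 564: C(564, 7) = 3469685994423792; 3469685994423792 < 3656158440062976? YES
  n = 565: C(565, 7) = 3513212521235560; 3513212521235560 < 3656158440062976? YES
  n = 566: C(566, 7) = 3557206237959440; 3557206237959440 < 3656158440062976? YES
  n = 567: C(567, 7) = 3601671315933933; 3601671315933933 < 3656158440062976? YES
  n = 568: C(568, 7) = 3646611956239704; 3646611956239704 < 3656158440062976? YES
  n = 569: C(569, 7) = 3692032389858348; 3692032389858348 < 3656158440062976? NO
  n = 570: C(570, 7) = 3737936877831720; 3737936877831720 < 3656158440062976? NO
  n = 571: C(571, 7) = 3784329711421830; 3784329711421830 < 3656158440062976? NO
The largest n with C(n, 7) < 3656158440062976 is n = 568 (where E[X] = 16882462760369/16926659444736 ≈ 0.9973889). Hence R_6(7) > 568, i.e. R_6(7) ≥ 569.

Largest n = 568; hence R_6(7) > 568.


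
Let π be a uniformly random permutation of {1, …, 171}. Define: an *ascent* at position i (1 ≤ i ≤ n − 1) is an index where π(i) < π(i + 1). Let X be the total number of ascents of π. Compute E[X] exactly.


Write X = Σ X_I over i = 1, …, 170, with X_I the indicator of one ascent.
There are 170 indicators.
For each fixed i, the pair (π(i), π(i+1)) is a uniformly random ordered pair of distinct values from {1, …, 171}; by symmetry P[π(i) < π(i+1)] = 1/2.
By linearity: E[X] = 170 · (1/2) = (171 − 1) · (1/2) = 85 ≈ 85.00000.

E[X] = 85 = 85.00000.


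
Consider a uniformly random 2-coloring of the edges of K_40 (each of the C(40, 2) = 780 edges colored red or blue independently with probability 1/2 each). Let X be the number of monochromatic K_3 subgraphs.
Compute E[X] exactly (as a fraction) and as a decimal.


Let X = Σ_S X_S over the C(40, 3) = 9880 subsets S of size 3, where X_S = 1 if the K_3 on S is monochromatic.
For a fixed S, the K_3 on S has C(3, 2) = 3 edges. P[all 3 edges red] = (1/2)^3, and likewise for blue, so P[monochromatic] = 2·(1/2)^3 = 2^{1 − 3} = 1/4.
By linearity: E[X] = C(40, 3) · 2^{1 − 3} = 9880 · 1/4 = 2470.
Numerically: E[X] ≈ 2470.000000.

E[X] = C(40,3)·2^(1−C(3,2)) = 2470 ≈ 2470.000000.


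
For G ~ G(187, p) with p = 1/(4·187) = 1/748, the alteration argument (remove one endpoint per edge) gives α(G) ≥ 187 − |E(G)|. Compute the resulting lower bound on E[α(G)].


E[|E(G)|] = C(187, 2)·p = 17391 · (1/748) = 93/4.
E[α(G)] ≥ n − E[|E(G)|] = 187 − 93/4 = 655/4.
Numerically: ≈ 163.750000.
(This is only a lower bound; the true E[α(G)] may be larger.)

E[α(G)] ≥ 655/4 ≈ 163.750000.


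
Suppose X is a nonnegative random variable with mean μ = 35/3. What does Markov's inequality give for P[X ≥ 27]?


μ = E[X] = 35/3, a = 27.
Markov: P[X ≥ 27] ≤ μ/a = (35/3)/27 = 35/81.
Numerically: ≈ 0.43210.
(Since a = 27 > μ = 11.66667, the bound 35/81 is < 1 and informative.)

P[X ≥ 27] ≤ 35/81 ≈ 0.43210.


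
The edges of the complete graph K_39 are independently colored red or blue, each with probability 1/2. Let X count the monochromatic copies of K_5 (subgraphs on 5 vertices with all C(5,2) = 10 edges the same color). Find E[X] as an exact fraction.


Let X = Σ_S X_S over the C(39, 5) = 575757 subsets S of size 5, where X_S = 1 if the K_5 on S is monochromatic.
For a fixed S, the K_5 on S has C(5, 2) = 10 edges. P[all 10 edges red] = (1/2)^10, and likewise for blue, so P[monochromatic] = 2·(1/2)^10 = 2^{1 − 10} = 1/512.
By linearity: E[X] = C(39, 5) · 2^{1 − 10} = 575757 · 1/512 = 575757/512.
Numerically: E[X] ≈ 1124.525391.

E[X] = C(39,5)·2^(1−C(5,2)) = 575757/512 ≈ 1124.525391.


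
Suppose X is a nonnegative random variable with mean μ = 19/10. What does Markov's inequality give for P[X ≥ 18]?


μ = E[X] = 19/10, a = 18.
Markov: P[X ≥ 18] ≤ μ/a = (19/10)/18 = 19/180.
Numerically: ≈ 0.106.
(Since a = 18 > μ = 1.900, the bound 19/180 is < 1 and informative.)

P[X ≥ 18] ≤ 19/180 ≈ 0.106.


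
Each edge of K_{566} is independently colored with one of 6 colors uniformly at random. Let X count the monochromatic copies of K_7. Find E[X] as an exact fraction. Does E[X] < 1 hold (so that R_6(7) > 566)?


E[X] = C(566, 7) · 6^{1 − 21} = 3557206237959440 · 6^{−20} = 3557206237959440/3656158440062976.
As a reduced fraction: E[X] = 222325389872465/228509902503936 ≈ 0.97294.
Is E[X] < 1? YES.
Since E[X] < 1, there exists a 6-coloring of K_{566} with no monochromatic K_7; hence R_6(7) > 566.

E[X] = 222325389872465/228509902503936 ≈ 0.97294; E[X] < 1, so R_6(7) > 566.


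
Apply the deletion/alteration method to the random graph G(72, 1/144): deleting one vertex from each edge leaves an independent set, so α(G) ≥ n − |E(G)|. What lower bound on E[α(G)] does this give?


E[|E(G)|] = C(72, 2)·p = 2556 · (1/144) = 71/4.
E[α(G)] ≥ n − E[|E(G)|] = 72 − 71/4 = 217/4.
Numerically: ≈ 54.25000.
(This is only a lower bound; the true E[α(G)] may be larger.)

E[α(G)] ≥ 217/4 ≈ 54.25000.


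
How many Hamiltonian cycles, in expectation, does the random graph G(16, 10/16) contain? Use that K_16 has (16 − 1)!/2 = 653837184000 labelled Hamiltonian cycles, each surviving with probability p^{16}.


K_16 has (16 − 1)!/2 = 653837184000 labelled Hamiltonian cycles.
For each such Hamiltonian cycle H, let X_H = 1 if all 16 edges of H are present in G. Then P[X_H = 1] = p^{16} = (5/8)^{16} = 152587890625/281474976710656.
Summing the indicators: E[X] = Σ_H E[X_H] = 653837184000 · p^{16} = 653837184000 · 152587890625/281474976710656 = 97429332733154296875/274877906944.
Numerically: E[X] ≈ 3.544e+08.

E[X] = 653837184000 · (5/8)^{16} = 97429332733154296875/274877906944 ≈ 3.544e+08.


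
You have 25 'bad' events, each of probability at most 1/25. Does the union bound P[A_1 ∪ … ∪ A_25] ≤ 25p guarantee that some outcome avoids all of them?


Union bound: P[∪_{i=1}^{25} A_i] ≤ Σ_i P[A_i] ≤ 25·p = 25·(1/25) = 1.
Numerically: 1 ≈ 1.00000.
Is 1 < 1? NO.
Since the bound 1 is ≥ 1, the union bound is uninformative here; it does NOT by itself certify existence.

25·p = 1 ≈ 1.00000; existence NOT certified by the union bound.


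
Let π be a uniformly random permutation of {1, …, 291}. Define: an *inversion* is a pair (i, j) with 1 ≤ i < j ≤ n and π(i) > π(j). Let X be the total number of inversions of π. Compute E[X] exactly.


Write X = Σ X_I over the C(291, 2) = 42195 pairs i < j, with X_I the indicator of one inversion.
There are 42195 indicators.
For each fixed pair i < j, the values π(i) and π(j) are two distinct elements of {1, …, 291} in uniformly random order; by symmetry P[π(i) > π(j)] = 1/2.
By linearity: E[X] = 42195 · (1/2) = C(291, 2) · (1/2) = 42195/2 = 42195/2 ≈ 21097.50000.

E[X] = 42195/2 = 21097.50000.


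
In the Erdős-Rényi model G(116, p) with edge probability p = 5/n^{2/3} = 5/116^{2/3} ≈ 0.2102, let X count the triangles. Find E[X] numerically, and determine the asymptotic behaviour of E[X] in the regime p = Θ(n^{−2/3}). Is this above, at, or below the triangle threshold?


Number of potential triangles: C(116, 3) = 253460.
Each occurs with probability p³ ≈ (0.2102)³ ≈ 9.289536e-03.
By linearity: E[X] = C(116, 3)·p³ ≈ 253460 · 9.289536e-03 ≈ 2354.5259.
Since α = 2/3 < 1, p = c/n^{2/3} ≫ 1/n is above the triangle threshold p ~ 1/n. Asymptotically E[X] ~ (c³/6)·n^{3(1−α)} = (5³/6)·n^{1} → ∞; triangles are abundant w.h.p.

E[X] ≈ 2354.5259; in regime p = Θ(1/n^{2/3}) E[X] diverges (above the triangle threshold p ~ 1/n).


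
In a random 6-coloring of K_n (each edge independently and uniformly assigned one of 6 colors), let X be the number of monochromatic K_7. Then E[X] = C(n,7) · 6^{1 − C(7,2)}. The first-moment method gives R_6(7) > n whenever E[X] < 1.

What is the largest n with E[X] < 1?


We need C(n, 7) · 6^{1 − 21} < 1, i.e. C(n, 7) < 6^{21 − 1} = 3656158440062976.
Check values of n near the boundary:
  n = 564: C(564, 7) = 3469685994423792; 3469685994423792 < 3656158440062976? YES
  n = 565: C(565, 7) = 3513212521235560; 3513212521235560 < 3656158440062976? YES
  n = 566: C(566, 7) = 3557206237959440; 3557206237959440 < 3656158440062976? YES
  n = 567: C(567, 7) = 3601671315933933; 3601671315933933 < 3656158440062976? YES
  n = 568: C(568, 7) = 3646611956239704; 3646611956239704 < 3656158440062976? YES
  n = 569: C(569, 7) = 3692032389858348; 3692032389858348 < 3656158440062976? NO
  n = 570: C(570, 7) = 3737936877831720; 3737936877831720 < 3656158440062976? NO
The largest n with C(n, 7) < 3656158440062976 is n = 568 (where E[X] = 16882462760369/16926659444736 ≈ 0.99739). Hence R_6(7) > 568, i.e. R_6(7) ≥ 569.

Largest n = 568; hence R_6(7) > 568.


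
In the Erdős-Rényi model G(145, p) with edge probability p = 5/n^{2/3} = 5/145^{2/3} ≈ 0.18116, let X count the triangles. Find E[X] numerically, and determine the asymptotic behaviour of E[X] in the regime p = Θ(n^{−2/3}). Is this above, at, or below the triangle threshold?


Number of potential triangles: C(145, 3) = 497640.
Each occurs with probability p³ ≈ (0.18116)³ ≈ 5.9453032e-03.
By linearity: E[X] = C(145, 3)·p³ ≈ 497640 · 5.9453032e-03 ≈ 2958.62069.
Since α = 2/3 < 1, p = c/n^{2/3} ≫ 1/n is above the triangle threshold p ~ 1/n. Asymptotically E[X] ~ (c³/6)·n^{3(1−α)} = (5³/6)·n^{1} → ∞; triangles are abundant w.h.p.

E[X] ≈ 2958.62069; in regime p = Θ(1/n^{2/3}) E[X] diverges (above the triangle threshold p ~ 1/n).


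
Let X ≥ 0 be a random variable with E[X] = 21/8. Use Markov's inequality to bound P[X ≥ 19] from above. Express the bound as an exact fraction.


μ = E[X] = 21/8, a = 19.
Markov: P[X ≥ 19] ≤ μ/a = (21/8)/19 = 21/152.
Numerically: ≈ 0.138158.
(Since a = 19 > μ = 2.625000, the bound 21/152 is < 1 and informative.)

P[X ≥ 19] ≤ 21/152 ≈ 0.138158.


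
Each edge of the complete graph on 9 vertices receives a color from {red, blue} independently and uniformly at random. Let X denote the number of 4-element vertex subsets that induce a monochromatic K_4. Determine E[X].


Let X = Σ_S X_S over the C(9, 4) = 126 subsets S of size 4, where X_S = 1 if the K_4 on S is monochromatic.
For a fixed S, the K_4 on S has C(4, 2) = 6 edges. P[all 6 edges red] = (1/2)^6, and likewise for blue, so P[monochromatic] = 2·(1/2)^6 = 2^{1 − 6} = 1/32.
Summing: E[X] = C(9, 4) · 2^{1 − 6} = 126 · 1/32 = 63/16.
Numerically: E[X] ≈ 3.937500.

E[X] = C(9,4)·2^(1−C(4,2)) = 63/16 ≈ 3.937500.


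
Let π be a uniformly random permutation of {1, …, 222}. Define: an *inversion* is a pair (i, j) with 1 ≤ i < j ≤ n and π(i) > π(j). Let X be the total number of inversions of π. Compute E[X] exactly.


Write X = Σ X_I over the C(222, 2) = 24531 pairs i < j, with X_I the indicator of one inversion.
There are 24531 indicators.
For each fixed pair i < j, the values π(i) and π(j) are two distinct elements of {1, …, 222} in uniformly random order; by symmetry P[π(i) > π(j)] = 1/2.
By linearity: E[X] = 24531 · (1/2) = C(222, 2) · (1/2) = 24531/2 = 24531/2 ≈ 12265.50000.

E[X] = 24531/2 = 12265.50000.


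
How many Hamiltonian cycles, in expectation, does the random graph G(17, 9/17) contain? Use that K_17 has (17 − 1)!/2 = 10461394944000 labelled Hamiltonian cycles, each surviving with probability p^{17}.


K_17 has (17 − 1)!/2 = 10461394944000 labelled Hamiltonian cycles.
For each such Hamiltonian cycle H, let X_H = 1 if all 17 edges of H are present in G. Then P[X_H = 1] = p^{17} = (9/17)^{17} = 16677181699666569/827240261886336764177.
Summing the indicators: E[X] = Σ_H E[X_H] = 10461394944000 · p^{17} = 10461394944000 · 16677181699666569/827240261886336764177 = 174466584313061171422427136000/827240261886336764177.
Numerically: E[X] ≈ 2.11e+08.

E[X] = 10461394944000 · (9/17)^{17} = 174466584313061171422427136000/827240261886336764177 ≈ 2.11e+08.


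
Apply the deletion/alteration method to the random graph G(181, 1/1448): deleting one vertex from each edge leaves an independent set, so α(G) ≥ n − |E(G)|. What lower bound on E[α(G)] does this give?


E[|E(G)|] = C(181, 2)·p = 16290 · (1/1448) = 45/4.
E[α(G)] ≥ n − E[|E(G)|] = 181 − 45/4 = 679/4.
Numerically: ≈ 169.75000.
(This is only a lower bound; the true E[α(G)] may be larger.)

E[α(G)] ≥ 679/4 ≈ 169.75000.


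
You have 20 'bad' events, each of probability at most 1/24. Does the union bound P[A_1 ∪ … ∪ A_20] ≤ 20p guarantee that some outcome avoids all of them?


Union bound: P[∪_{i=1}^{20} A_i] ≤ Σ_i P[A_i] ≤ 20·p = 20·(1/24) = 5/6.
Numerically: 5/6 ≈ 0.8333.
Is 5/6 < 1? YES.
Since P[∪ A_i] ≤ 5/6 < 1, the complement has P[∩ A_i^c] ≥ 1 − 5/6 = 1/6 > 0, so some outcome avoids every A_i.

20·p = 5/6 ≈ 0.8333; existence CERTIFIED by the union bound.


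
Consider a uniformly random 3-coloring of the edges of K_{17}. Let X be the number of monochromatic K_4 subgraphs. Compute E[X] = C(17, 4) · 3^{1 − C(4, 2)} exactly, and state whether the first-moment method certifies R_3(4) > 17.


E[X] = C(17, 4) · 3^{1 − 6} = 2380 · 3^{−5} = 2380/243.
As a reduced fraction: E[X] = 2380/243 ≈ 9.794.
Is E[X] < 1? NO.
Since E[X] ≥ 1, the first-moment bound is inconclusive at n = 17; it does NOT by itself certify R_3(4) > 17.

E[X] = 2380/243 ≈ 9.794; E[X] ≥ 1; first-moment method inconclusive here.


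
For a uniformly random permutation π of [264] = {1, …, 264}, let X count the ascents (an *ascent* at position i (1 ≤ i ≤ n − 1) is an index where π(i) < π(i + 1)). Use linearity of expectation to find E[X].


Write X = Σ X_I over i = 1, …, 263, with X_I the indicator of one ascent.
There are 263 indicators.
For each fixed i, the pair (π(i), π(i+1)) is a uniformly random ordered pair of distinct values from {1, …, 264}; by symmetry P[π(i) < π(i+1)] = 1/2.
By linearity: E[X] = 263 · (1/2) = (264 − 1) · (1/2) = 263/2 ≈ 131.500.

E[X] = 263/2 = 131.500.


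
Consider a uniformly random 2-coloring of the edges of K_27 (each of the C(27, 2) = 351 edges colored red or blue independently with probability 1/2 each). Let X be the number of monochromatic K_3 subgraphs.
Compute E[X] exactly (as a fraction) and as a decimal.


Let X = Σ_S X_S over the C(27, 3) = 2925 subsets S of size 3, where X_S = 1 if the K_3 on S is monochromatic.
For a fixed S, the K_3 on S has C(3, 2) = 3 edges. P[all 3 edges red] = (1/2)^3, and likewise for blue, so P[monochromatic] = 2·(1/2)^3 = 2^{1 − 3} = 1/4.
By linearity of expectation: E[X] = C(27, 3) · 2^{1 − 3} = 2925 · 1/4 = 2925/4.
Numerically: E[X] ≈ 731.250000.

E[X] = C(27,3)·2^(1−C(3,2)) = 2925/4 ≈ 731.250000.


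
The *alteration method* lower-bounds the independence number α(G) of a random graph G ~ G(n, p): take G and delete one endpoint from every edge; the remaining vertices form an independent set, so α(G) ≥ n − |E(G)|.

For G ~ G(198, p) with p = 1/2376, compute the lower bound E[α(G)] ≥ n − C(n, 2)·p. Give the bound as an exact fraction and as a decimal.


E[|E(G)|] = C(198, 2)·p = 19503 · (1/2376) = 197/24.
E[α(G)] ≥ n − E[|E(G)|] = 198 − 197/24 = 4555/24.
Numerically: ≈ 189.792.
(This is only a lower bound; the true E[α(G)] may be larger.)

E[α(G)] ≥ 4555/24 ≈ 189.792.


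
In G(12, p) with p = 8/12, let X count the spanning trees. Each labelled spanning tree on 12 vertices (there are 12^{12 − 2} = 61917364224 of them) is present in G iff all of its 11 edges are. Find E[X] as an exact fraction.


K_12 has 12^{12 − 2} = 61917364224 labelled spanning trees.
For each such spanning tree H, let X_H = 1 if all 11 edges of H are present in G. Then P[X_H = 1] = p^{11} = (2/3)^{11} = 2048/177147.
By linearity: E[X] = Σ_H E[X_H] = 61917364224 · p^{11} = 61917364224 · 2048/177147 = 2147483648/3.
Numerically: E[X] ≈ 7.16e+08.

E[X] = 61917364224 · (2/3)^{11} = 2147483648/3 ≈ 7.16e+08.


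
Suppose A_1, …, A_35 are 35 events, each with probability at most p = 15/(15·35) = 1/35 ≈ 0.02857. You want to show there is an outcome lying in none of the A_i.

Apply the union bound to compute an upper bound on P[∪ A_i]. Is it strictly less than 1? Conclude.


Union bound: P[∪_{i=1}^{35} A_i] ≤ Σ_i P[A_i] ≤ 35·p = 35·(1/35) = 1.
Numerically: 1 ≈ 1.00000.
Is 1 < 1? NO.
Since the bound 1 is ≥ 1, the union bound is uninformative here; it does NOT by itself certify existence.

35·p = 1 ≈ 1.00000; existence NOT certified by the union bound.


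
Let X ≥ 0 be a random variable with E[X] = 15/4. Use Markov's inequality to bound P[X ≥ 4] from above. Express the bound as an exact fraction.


μ = E[X] = 15/4, a = 4.
Markov: P[X ≥ 4] ≤ μ/a = (15/4)/4 = 15/16.
Numerically: ≈ 0.938.
(Since a = 4 > μ = 3.750, the bound 15/16 is < 1 and informative.)

P[X ≥ 4] ≤ 15/16 ≈ 0.938.


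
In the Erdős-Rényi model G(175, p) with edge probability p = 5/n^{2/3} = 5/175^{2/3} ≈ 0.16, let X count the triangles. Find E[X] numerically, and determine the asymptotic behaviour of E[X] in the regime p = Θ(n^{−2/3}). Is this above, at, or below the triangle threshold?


Number of potential triangles: C(175, 3) = 877975.
Each occurs with probability p³ ≈ (0.16)³ ≈ 4.08163e-03.
By linearity: E[X] = C(175, 3)·p³ ≈ 877975 · 4.08163e-03 ≈ 3583.571.
Since α = 2/3 < 1, p = c/n^{2/3} ≫ 1/n is above the triangle threshold p ~ 1/n. Asymptotically E[X] ~ (c³/6)·n^{3(1−α)} = (5³/6)·n^{1} → ∞; triangles are abundant w.h.p.

E[X] ≈ 3583.571; in regime p = Θ(1/n^{2/3}) E[X] diverges (above the triangle threshold p ~ 1/n).


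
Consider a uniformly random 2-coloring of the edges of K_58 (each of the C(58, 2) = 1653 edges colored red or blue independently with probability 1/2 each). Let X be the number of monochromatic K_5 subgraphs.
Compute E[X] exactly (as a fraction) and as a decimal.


Let X = Σ_S X_S over the C(58, 5) = 4582116 subsets S of size 5, where X_S = 1 if the K_5 on S is monochromatic.
For a fixed S, the K_5 on S has C(5, 2) = 10 edges. P[all 10 edges red] = (1/2)^10, and likewise for blue, so P[monochromatic] = 2·(1/2)^10 = 2^{1 − 10} = 1/512.
By linearity of expectation: E[X] = C(58, 5) · 2^{1 − 10} = 4582116 · 1/512 = 1145529/128.
Numerically: E[X] ≈ 8949.445.

E[X] = C(58,5)·2^(1−C(5,2)) = 1145529/128 ≈ 8949.445.


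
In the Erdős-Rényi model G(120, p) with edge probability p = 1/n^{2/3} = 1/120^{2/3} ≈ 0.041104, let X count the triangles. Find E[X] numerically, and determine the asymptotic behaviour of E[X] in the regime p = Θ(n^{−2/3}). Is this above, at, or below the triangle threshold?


Number of potential triangles: C(120, 3) = 280840.
Each occurs with probability p³ ≈ (0.041104)³ ≈ 6.9444444e-05.
By linearity: E[X] = C(120, 3)·p³ ≈ 280840 · 6.9444444e-05 ≈ 19.50278.
Since α = 2/3 < 1, p = c/n^{2/3} ≫ 1/n is above the triangle threshold p ~ 1/n. Asymptotically E[X] ~ (c³/6)·n^{3(1−α)} = (1³/6)·n^{1} → ∞; triangles are abundant w.h.p.

E[X] ≈ 19.50278; in regime p = Θ(1/n^{2/3}) E[X] diverges (above the triangle threshold p ~ 1/n).


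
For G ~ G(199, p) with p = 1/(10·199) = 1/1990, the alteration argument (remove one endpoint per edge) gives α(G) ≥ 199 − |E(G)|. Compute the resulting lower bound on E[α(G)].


E[|E(G)|] = C(199, 2)·p = 19701 · (1/1990) = 99/10.
E[α(G)] ≥ n − E[|E(G)|] = 199 − 99/10 = 1891/10.
Numerically: ≈ 189.100.
(This is only a lower bound; the true E[α(G)] may be larger.)

E[α(G)] ≥ 1891/10 ≈ 189.100.


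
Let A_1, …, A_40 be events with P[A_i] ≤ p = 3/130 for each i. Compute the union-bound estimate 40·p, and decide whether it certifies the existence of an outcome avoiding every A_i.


Union bound: P[∪_{i=1}^{40} A_i] ≤ Σ_i P[A_i] ≤ 40·p = 40·(3/130) = 12/13.
Numerically: 12/13 ≈ 0.9230769.
Is 12/13 < 1? YES.
Since P[∪ A_i] ≤ 12/13 < 1, the complement has P[∩ A_i^c] ≥ 1 − 12/13 = 1/13 > 0, so some outcome avoids every A_i.

40·p = 12/13 ≈ 0.9230769; existence CERTIFIED by the union bound.


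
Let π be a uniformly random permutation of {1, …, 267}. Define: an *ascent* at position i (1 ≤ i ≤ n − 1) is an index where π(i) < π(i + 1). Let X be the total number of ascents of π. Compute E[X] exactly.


Write X = Σ X_I over i = 1, …, 266, with X_I the indicator of one ascent.
There are 266 indicators.
For each fixed i, the pair (π(i), π(i+1)) is a uniformly random ordered pair of distinct values from {1, …, 267}; by symmetry P[π(i) < π(i+1)] = 1/2.
By linearity: E[X] = 266 · (1/2) = (267 − 1) · (1/2) = 133 ≈ 133.000000.

E[X] = 133 = 133.000000.


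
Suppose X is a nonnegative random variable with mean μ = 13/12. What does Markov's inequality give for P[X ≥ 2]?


μ = E[X] = 13/12, a = 2.
Markov: P[X ≥ 2] ≤ μ/a = (13/12)/2 = 13/24.
Numerically: ≈ 0.5417.
(Since a = 2 > μ = 1.0833, the bound 13/24 is < 1 and informative.)

P[X ≥ 2] ≤ 13/24 ≈ 0.5417.


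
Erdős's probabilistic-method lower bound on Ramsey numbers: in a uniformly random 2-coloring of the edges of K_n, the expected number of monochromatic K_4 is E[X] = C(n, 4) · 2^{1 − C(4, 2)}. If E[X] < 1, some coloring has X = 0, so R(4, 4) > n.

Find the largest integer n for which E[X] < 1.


We need C(n, 4) · 2^{1 − 6} < 1, i.e. C(n, 4) < 2^{6 − 1} = 32.
Check values of n near the boundary:
  n = 5: C(5, 4) = 5; 5 < 32? YES
  n = 6: C(6, 4) = 15; 15 < 32? YES
  n = 7: C(7, 4) = 35; 35 < 32? NO
  n = 8: C(8, 4) = 70; 70 < 32? NO
  n = 9: C(9, 4) = 126; 126 < 32? NO
The largest n with C(n, 4) < 32 is n = 6 (where E[X] = 15/32 ≈ 0.469). Hence R(4, 4) > 6, i.e. R(4, 4) ≥ 7.

Largest n = 6; hence R(4, 4) > 6.


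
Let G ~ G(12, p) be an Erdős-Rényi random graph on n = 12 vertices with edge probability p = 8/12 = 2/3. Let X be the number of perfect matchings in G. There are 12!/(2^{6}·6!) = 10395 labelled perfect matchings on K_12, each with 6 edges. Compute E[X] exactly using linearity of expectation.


K_12 has 12!/(2^{6}·6!) = 10395 labelled perfect matchings.
For each such perfect matching H, let X_H = 1 if all 6 edges of H are present in G. Then P[X_H = 1] = p^{6} = (2/3)^{6} = 64/729.
Summing the indicators: E[X] = Σ_H E[X_H] = 10395 · p^{6} = 10395 · 64/729 = 24640/27.
Numerically: E[X] ≈ 913.

E[X] = 10395 · (2/3)^{6} = 24640/27 ≈ 913.


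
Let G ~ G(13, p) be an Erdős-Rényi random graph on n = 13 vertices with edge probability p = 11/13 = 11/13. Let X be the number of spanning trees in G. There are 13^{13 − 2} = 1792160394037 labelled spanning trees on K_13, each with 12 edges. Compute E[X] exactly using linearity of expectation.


K_13 has 13^{13 − 2} = 1792160394037 labelled spanning trees.
For each such spanning tree H, let X_H = 1 if all 12 edges of H are present in G. Then P[X_H = 1] = p^{12} = (11/13)^{12} = 3138428376721/23298085122481.
By linearity of expectation: E[X] = Σ_H E[X_H] = 1792160394037 · p^{12} = 1792160394037 · 3138428376721/23298085122481 = 3138428376721/13.
Numerically: E[X] ≈ 2.41e+11.

E[X] = 1792160394037 · (11/13)^{12} = 3138428376721/13 ≈ 2.41e+11.


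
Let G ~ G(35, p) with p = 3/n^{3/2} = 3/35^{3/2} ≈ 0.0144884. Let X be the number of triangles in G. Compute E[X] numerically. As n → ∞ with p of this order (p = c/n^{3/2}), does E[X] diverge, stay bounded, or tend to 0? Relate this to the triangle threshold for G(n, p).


Number of potential triangles: C(35, 3) = 6545.
Each occurs with probability p³ ≈ (0.0144884)³ ≈ 3.04128811e-06.
By linearity: E[X] = C(35, 3)·p³ ≈ 6545 · 3.04128811e-06 ≈ 0.019905.
Since α = 3/2 > 1, p = c/n^{3/2} = o(1/n) is below the triangle threshold p ~ 1/n. Asymptotically E[X] ~ (c³/6)·n^{3(1−α)} = (3³/6)·n^{-1.5} → 0, so by Markov's inequality G has no triangles w.h.p.

E[X] ≈ 0.019905; in regime p = Θ(1/n^{3/2}) E[X] tends to 0 (below the triangle threshold p ~ 1/n).


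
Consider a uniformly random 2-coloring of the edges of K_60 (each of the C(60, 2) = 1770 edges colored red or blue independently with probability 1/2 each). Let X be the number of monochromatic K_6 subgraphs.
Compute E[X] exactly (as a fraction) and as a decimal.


Let X = Σ_S X_S over the C(60, 6) = 50063860 subsets S of size 6, where X_S = 1 if the K_6 on S is monochromatic.
For a fixed S, the K_6 on S has C(6, 2) = 15 edges. P[all 15 edges red] = (1/2)^15, and likewise for blue, so P[monochromatic] = 2·(1/2)^15 = 2^{1 − 15} = 1/16384.
Summing: E[X] = C(60, 6) · 2^{1 − 15} = 50063860 · 1/16384 = 12515965/4096.
Numerically: E[X] ≈ 3055.655518.

E[X] = C(60,6)·2^(1−C(6,2)) = 12515965/4096 ≈ 3055.655518.


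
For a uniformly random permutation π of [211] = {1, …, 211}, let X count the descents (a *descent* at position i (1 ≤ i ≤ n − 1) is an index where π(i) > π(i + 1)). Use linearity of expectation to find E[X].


Write X = Σ X_I over i = 1, …, 210, with X_I the indicator of one descent.
There are 210 indicators.
For each fixed i, the pair (π(i), π(i+1)) is a uniformly random ordered pair of distinct values from {1, …, 211}; by symmetry P[π(i) > π(i+1)] = 1/2.
By linearity: E[X] = 210 · (1/2) = (211 − 1) · (1/2) = 105 ≈ 105.00000.

E[X] = 105 = 105.00000.


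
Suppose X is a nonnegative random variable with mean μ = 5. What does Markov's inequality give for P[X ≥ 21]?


μ = E[X] = 5, a = 21.
Markov: P[X ≥ 21] ≤ μ/a = (5)/21 = 5/21.
Numerically: ≈ 0.23810.
(Since a = 21 > μ = 5.00000, the bound 5/21 is < 1 and informative.)

P[X ≥ 21] ≤ 5/21 ≈ 0.23810.


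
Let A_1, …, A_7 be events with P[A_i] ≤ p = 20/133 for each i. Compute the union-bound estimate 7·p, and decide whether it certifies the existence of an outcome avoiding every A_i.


Union bound: P[∪_{i=1}^{7} A_i] ≤ Σ_i P[A_i] ≤ 7·p = 7·(20/133) = 20/19.
Numerically: 20/19 ≈ 1.0526316.
Is 20/19 < 1? NO.
Since the bound 20/19 is ≥ 1, the union bound is uninformative here; it does NOT by itself certify existence.

7·p = 20/19 ≈ 1.0526316; existence NOT certified by the union bound.


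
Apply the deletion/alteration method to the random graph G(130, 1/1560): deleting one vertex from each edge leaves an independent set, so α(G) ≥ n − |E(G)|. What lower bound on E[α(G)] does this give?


E[|E(G)|] = C(130, 2)·p = 8385 · (1/1560) = 43/8.
E[α(G)] ≥ n − E[|E(G)|] = 130 − 43/8 = 997/8.
Numerically: ≈ 124.625000.
(This is only a lower bound; the true E[α(G)] may be larger.)

E[α(G)] ≥ 997/8 ≈ 124.625000.


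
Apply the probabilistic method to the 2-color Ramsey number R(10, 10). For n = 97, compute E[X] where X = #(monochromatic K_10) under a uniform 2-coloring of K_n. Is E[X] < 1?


E[X] = C(97, 10) · 2^{1 − 45} = 12576469727536 · 2^{−44} = 12576469727536/17592186044416.
As a reduced fraction: E[X] = 786029357971/1099511627776 ≈ 0.7149.
Is E[X] < 1? YES.
Since E[X] < 1, there exists a 2-coloring of K_{97} with no monochromatic K_10; hence R(10, 10) > 97.

E[X] = 786029357971/1099511627776 ≈ 0.7149; E[X] < 1, so R(10, 10) > 97.


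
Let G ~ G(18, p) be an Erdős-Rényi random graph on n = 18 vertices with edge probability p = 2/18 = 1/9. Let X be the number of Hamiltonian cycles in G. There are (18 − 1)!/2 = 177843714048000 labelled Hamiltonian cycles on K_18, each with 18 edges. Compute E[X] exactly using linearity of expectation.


K_18 has (18 − 1)!/2 = 177843714048000 labelled Hamiltonian cycles.
For each such Hamiltonian cycle H, let X_H = 1 if all 18 edges of H are present in G. Then P[X_H = 1] = p^{18} = (1/9)^{18} = 1/150094635296999121.
Summing the indicators: E[X] = Σ_H E[X_H] = 177843714048000 · p^{18} = 177843714048000 · 1/150094635296999121 = 243955712000/205891132094649.
Numerically: E[X] ≈ 0.00118.

E[X] = 177843714048000 · (1/9)^{18} = 243955712000/205891132094649 ≈ 0.00118.


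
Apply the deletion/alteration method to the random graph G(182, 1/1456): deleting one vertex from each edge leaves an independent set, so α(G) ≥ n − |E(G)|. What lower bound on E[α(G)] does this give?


E[|E(G)|] = C(182, 2)·p = 16471 · (1/1456) = 181/16.
E[α(G)] ≥ n − E[|E(G)|] = 182 − 181/16 = 2731/16.
Numerically: ≈ 170.687500.
(This is only a lower bound; the true E[α(G)] may be larger.)

E[α(G)] ≥ 2731/16 ≈ 170.687500.


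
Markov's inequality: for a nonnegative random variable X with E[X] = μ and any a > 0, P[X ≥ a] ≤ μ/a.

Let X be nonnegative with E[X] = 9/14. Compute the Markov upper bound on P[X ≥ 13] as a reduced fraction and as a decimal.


μ = E[X] = 9/14, a = 13.
Markov: P[X ≥ 13] ≤ μ/a = (9/14)/13 = 9/182.
Numerically: ≈ 0.049.
(Since a = 13 > μ = 0.643, the bound 9/182 is < 1 and informative.)

P[X ≥ 13] ≤ 9/182 ≈ 0.049.


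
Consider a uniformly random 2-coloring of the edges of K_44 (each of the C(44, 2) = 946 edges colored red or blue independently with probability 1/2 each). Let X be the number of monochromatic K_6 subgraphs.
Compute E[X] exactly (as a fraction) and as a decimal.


Let X = Σ_S X_S over the C(44, 6) = 7059052 subsets S of size 6, where X_S = 1 if the K_6 on S is monochromatic.
For a fixed S, the K_6 on S has C(6, 2) = 15 edges. P[all 15 edges red] = (1/2)^15, and likewise for blue, so P[monochromatic] = 2·(1/2)^15 = 2^{1 − 15} = 1/16384.
Summing: E[X] = C(44, 6) · 2^{1 − 15} = 7059052 · 1/16384 = 1764763/4096.
Numerically: E[X] ≈ 430.8503.

E[X] = C(44,6)·2^(1−C(6,2)) = 1764763/4096 ≈ 430.8503.


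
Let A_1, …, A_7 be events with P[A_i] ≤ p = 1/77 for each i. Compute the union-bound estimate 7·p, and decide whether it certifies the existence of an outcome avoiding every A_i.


Union bound: P[∪_{i=1}^{7} A_i] ≤ Σ_i P[A_i] ≤ 7·p = 7·(1/77) = 1/11.
Numerically: 1/11 ≈ 0.0909.
Is 1/11 < 1? YES.
Since P[∪ A_i] ≤ 1/11 < 1, the complement has P[∩ A_i^c] ≥ 1 − 1/11 = 10/11 > 0, so some outcome avoids every A_i.

7·p = 1/11 ≈ 0.0909; existence CERTIFIED by the union bound.
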